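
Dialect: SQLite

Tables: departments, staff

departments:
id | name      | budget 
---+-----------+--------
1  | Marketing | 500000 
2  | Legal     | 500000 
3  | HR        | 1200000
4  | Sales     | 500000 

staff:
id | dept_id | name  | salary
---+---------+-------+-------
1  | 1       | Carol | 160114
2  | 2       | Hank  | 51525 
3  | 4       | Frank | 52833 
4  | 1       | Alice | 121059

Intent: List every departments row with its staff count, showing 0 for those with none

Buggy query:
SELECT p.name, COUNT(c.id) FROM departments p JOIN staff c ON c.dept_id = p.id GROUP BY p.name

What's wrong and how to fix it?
Bug: An inner join excludes parents with zero children

Fix: Switch to LEFT JOIN to retain unmatched parent rows

Corrected query:
SELECT p.name, COUNT(c.id) FROM departments p LEFT JOIN staff c ON c.dept_id = p.id GROUP BY p.name

Result:
name      | COUNT(c.id)
----------+------------
HR        | 0          
Legal     | 1          
Marketing | 2          
Sales     | 1          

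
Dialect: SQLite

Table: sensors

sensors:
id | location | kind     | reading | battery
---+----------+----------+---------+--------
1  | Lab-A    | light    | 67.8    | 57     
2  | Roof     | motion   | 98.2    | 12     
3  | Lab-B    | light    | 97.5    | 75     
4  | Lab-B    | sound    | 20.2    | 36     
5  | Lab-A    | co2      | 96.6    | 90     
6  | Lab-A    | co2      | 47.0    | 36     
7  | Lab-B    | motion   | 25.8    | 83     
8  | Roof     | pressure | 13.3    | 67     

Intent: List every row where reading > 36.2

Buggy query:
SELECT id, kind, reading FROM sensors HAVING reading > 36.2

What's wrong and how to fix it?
Bug: HAVING filters the output of aggregation, but this query has no GROUP BY and no aggregate functions, so SQLite rejects it (HAVING clause on a non-aggregate query); the condition here is per row

Fix: Replace HAVING with WHERE since the condition applies to individual rows

Corrected query:
SELECT id, kind, reading FROM sensors WHERE reading > 36.2

Result:
id | kind   | reading
---+--------+--------
1  | light  | 67.8   
2  | motion | 98.2   
3  | light  | 97.5   
5  | co2    | 96.6   
6  | co2    | 47     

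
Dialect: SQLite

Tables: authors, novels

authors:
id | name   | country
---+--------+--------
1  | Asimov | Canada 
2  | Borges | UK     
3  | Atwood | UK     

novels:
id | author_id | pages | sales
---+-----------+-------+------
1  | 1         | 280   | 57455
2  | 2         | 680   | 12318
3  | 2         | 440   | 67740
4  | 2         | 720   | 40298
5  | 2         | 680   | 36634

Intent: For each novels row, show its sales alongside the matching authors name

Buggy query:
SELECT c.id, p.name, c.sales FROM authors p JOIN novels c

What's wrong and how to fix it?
Bug: JOIN with no ON clause produces a cartesian product; every novels row pairs with every authors row

Fix: Specify the join condition linking the foreign key to the parent id

Corrected query:
SELECT c.id, p.name, c.sales FROM authors p JOIN novels c ON c.author_id = p.id

Result:
id | name   | sales
---+--------+------
1  | Asimov | 57455
2  | Borges | 12318
3  | Borges | 67740
4  | Borges | 40298
5  | Borges | 36634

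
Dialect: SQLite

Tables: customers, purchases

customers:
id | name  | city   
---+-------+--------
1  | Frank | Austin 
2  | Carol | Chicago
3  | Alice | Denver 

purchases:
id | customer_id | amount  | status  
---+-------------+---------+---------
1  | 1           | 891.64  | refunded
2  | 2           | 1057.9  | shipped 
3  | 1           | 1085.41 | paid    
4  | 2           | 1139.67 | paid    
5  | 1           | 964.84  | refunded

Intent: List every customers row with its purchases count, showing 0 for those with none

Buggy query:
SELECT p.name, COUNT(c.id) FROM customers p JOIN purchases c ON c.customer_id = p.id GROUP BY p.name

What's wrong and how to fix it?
Bug: INNER JOIN drops customers rows that have no matching purchases rows

Fix: Switch to LEFT JOIN to retain unmatched parent rows

Corrected query:
SELECT p.name, COUNT(c.id) FROM customers p LEFT JOIN purchases c ON c.customer_id = p.id GROUP BY p.name

Result:
name  | COUNT(c.id)
------+------------
Alice | 0          
Carol | 2          
Frank | 3          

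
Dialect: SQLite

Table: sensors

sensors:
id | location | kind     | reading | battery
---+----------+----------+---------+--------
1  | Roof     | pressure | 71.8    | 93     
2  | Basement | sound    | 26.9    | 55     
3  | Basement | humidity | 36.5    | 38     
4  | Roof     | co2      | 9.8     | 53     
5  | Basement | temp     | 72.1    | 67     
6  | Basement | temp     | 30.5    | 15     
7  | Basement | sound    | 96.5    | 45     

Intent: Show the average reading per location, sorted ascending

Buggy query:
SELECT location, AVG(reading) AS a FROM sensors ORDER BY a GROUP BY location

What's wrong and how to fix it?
Bug: ORDER BY appears before GROUP BY; SQL clause order requires GROUP BY first

Fix: Reorder: SELECT … FROM … GROUP BY … ORDER BY …

Corrected query:
SELECT location, AVG(reading) AS a FROM sensors GROUP BY location ORDER BY a

Result:
location | a   
---------+-----
Roof     | 40.8
Basement | 52.5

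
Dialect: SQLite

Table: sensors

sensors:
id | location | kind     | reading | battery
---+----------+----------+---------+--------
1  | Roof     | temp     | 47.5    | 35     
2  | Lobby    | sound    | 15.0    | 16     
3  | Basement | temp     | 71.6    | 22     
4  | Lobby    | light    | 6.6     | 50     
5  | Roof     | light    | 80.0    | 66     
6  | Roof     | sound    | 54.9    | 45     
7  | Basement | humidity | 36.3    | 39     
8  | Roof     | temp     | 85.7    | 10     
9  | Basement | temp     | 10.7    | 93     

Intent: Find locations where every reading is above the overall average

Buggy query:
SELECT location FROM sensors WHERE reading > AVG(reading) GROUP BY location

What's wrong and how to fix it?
Bug: AVG() is an aggregate; it can't sit directly in WHERE

Fix: Compute the overall average in a scalar subquery and compare each group's MIN against it in HAVING

Corrected query:
SELECT location FROM sensors GROUP BY location HAVING MIN(reading) > (SELECT AVG(reading) FROM sensors)

Result:
location
--------
Roof    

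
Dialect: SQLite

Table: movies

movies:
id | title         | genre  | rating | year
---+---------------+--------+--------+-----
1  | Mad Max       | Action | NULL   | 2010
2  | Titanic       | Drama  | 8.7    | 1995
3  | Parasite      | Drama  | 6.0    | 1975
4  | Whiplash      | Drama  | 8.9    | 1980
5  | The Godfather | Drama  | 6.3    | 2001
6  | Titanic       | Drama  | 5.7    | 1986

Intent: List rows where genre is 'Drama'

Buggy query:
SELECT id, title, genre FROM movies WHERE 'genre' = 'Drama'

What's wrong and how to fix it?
Bug: 'genre' in single quotes is a string literal, not the column; the comparison is literal-vs-literal and never true

Fix: Remove the quotes around the column name (or use double quotes for an identifier)

Corrected query:
SELECT id, title, genre FROM movies WHERE genre = 'Drama'

Result:
id | title         | genre
---+---------------+------
2  | Titanic       | Drama
3  | Parasite      | Drama
4  | Whiplash      | Drama
5  | The Godfather | Drama
6  | Titanic       | Drama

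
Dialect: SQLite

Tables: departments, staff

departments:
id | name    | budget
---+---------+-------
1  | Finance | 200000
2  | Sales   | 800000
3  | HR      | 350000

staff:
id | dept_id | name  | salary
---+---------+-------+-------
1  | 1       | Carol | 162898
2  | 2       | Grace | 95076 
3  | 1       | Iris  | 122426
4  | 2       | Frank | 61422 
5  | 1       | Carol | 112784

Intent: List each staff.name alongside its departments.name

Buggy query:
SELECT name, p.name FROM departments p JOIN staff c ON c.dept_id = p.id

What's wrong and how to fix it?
Bug: Both tables have a 'name' column; the unqualified reference is ambiguous

Fix: Prefix ambiguous columns with the table alias

Corrected query:
SELECT c.name, p.name FROM departments p JOIN staff c ON c.dept_id = p.id

Result:
name  | name   
------+--------
Carol | Finance
Grace | Sales  
Iris  | Finance
Frank | Sales  
Carol | Finance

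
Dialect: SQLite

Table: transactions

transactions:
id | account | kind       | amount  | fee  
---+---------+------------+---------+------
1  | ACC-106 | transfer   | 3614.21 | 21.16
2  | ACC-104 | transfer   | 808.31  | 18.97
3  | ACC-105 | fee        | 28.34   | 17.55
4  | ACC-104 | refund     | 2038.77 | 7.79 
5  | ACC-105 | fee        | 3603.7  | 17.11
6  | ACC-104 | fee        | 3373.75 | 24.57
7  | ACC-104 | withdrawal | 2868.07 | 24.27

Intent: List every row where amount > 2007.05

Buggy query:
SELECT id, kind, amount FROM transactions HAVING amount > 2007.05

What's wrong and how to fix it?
Bug: This is a non-aggregate query (no GROUP BY, no aggregates), so in SQLite the HAVING clause is invalid here; a row-level condition belongs in WHERE

Fix: Use WHERE for row-level filtering

Corrected query:
SELECT id, kind, amount FROM transactions WHERE amount > 2007.05

Result:
id | kind       | amount 
---+------------+--------
1  | transfer   | 3614.21
4  | refund     | 2038.77
5  | fee        | 3603.7 
6  | fee        | 3373.75
7  | withdrawal | 2868.07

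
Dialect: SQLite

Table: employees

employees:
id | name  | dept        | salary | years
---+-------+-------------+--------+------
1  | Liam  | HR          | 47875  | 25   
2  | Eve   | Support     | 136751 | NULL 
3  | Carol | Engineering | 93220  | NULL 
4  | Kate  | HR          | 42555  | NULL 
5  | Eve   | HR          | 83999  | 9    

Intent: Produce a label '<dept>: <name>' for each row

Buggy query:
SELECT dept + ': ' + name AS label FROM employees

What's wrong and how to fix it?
Bug: '+' is numeric addition; on text columns SQLite converts them to 0 instead of concatenating

Fix: Replace + with || to concatenate text

Corrected query:
SELECT dept || ': ' || name AS label FROM employees

Result:
label             
------------------
HR: Liam          
Support: Eve      
Engineering: Carol
HR: Kate          
HR: Eve           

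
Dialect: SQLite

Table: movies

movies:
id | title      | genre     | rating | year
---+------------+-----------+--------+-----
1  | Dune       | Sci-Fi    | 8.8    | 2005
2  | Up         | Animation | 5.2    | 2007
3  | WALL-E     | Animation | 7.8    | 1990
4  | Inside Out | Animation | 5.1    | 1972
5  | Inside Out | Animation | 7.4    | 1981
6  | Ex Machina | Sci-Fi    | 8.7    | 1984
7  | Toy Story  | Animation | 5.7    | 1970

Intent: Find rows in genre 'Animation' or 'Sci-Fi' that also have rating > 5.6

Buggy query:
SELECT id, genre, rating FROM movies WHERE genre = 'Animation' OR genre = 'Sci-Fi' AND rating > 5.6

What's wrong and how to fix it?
Bug: Without parentheses, AND is evaluated before OR, so the rating filter only applies to the 'Sci-Fi' branch

Fix: Add parentheses around the OR so the AND applies to both alternatives

Corrected query:
SELECT id, genre, rating FROM movies WHERE (genre = 'Animation' OR genre = 'Sci-Fi') AND rating > 5.6

Result:
id | genre     | rating
---+-----------+-------
1  | Sci-Fi    | 8.8   
3  | Animation | 7.8   
5  | Animation | 7.4   
6  | Sci-Fi    | 8.7   
7  | Animation | 5.7   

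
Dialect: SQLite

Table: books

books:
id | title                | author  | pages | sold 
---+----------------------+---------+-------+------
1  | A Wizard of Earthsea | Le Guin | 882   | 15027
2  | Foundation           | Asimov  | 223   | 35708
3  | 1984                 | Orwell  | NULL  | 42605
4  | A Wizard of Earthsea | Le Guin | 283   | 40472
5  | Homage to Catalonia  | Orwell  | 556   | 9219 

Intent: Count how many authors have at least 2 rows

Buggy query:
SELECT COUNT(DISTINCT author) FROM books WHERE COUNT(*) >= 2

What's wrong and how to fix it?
Bug: COUNT(*) cannot appear in WHERE; the per-group count doesn't exist yet

Fix: Use a subquery that GROUPs and filters with HAVING, then count its rows

Corrected query:
SELECT COUNT(*) FROM (SELECT author FROM books GROUP BY author HAVING COUNT(*) >= 2)

Result:
COUNT(*)
--------
2       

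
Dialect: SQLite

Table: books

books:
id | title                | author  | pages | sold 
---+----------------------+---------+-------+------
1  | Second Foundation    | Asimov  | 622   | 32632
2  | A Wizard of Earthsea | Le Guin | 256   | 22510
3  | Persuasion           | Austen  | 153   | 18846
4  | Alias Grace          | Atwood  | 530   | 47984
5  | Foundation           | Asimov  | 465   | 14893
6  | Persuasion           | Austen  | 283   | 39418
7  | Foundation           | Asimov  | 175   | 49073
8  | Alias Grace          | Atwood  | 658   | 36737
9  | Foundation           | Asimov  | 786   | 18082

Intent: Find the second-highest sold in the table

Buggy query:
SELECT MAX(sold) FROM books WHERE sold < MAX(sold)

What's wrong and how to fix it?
Bug: MAX(sold) on the right of the comparison is an aggregate-in-WHERE error

Fix: Compute the overall MAX in a subquery, then take MAX of rows below it

Corrected query:
SELECT MAX(sold) FROM books WHERE sold < (SELECT MAX(sold) FROM books)

Result:
MAX(sold)
---------
47984    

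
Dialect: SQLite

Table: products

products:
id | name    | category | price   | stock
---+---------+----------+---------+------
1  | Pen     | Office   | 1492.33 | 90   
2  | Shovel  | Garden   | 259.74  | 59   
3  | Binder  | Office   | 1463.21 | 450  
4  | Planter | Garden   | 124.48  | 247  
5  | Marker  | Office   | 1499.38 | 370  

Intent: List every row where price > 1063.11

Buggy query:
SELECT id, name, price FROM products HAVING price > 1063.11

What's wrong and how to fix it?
Bug: This is a non-aggregate query (no GROUP BY, no aggregates), so in SQLite the HAVING clause is invalid here; a row-level condition belongs in WHERE

Fix: Replace HAVING with WHERE since the condition applies to individual rows

Corrected query:
SELECT id, name, price FROM products WHERE price > 1063.11

Result:
id | name   | price  
---+--------+--------
1  | Pen    | 1492.33
3  | Binder | 1463.21
5  | Marker | 1499.38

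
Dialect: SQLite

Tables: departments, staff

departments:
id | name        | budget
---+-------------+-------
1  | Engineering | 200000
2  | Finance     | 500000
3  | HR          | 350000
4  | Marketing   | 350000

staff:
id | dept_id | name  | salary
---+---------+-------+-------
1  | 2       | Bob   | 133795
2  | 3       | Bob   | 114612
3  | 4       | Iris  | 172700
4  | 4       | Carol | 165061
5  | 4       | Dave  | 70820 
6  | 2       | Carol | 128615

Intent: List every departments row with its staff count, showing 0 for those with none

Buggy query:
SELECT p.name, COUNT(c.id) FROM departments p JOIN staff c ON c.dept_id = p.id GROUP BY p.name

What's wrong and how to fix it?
Bug: An inner join excludes parents with zero children

Fix: Use LEFT JOIN so parents without children still appear (COUNT(c.id) gives 0)

Corrected query:
SELECT p.name, COUNT(c.id) FROM departments p LEFT JOIN staff c ON c.dept_id = p.id GROUP BY p.name

Result:
name        | COUNT(c.id)
------------+------------
Engineering | 0          
Finance     | 2          
HR          | 1          
Marketing   | 3          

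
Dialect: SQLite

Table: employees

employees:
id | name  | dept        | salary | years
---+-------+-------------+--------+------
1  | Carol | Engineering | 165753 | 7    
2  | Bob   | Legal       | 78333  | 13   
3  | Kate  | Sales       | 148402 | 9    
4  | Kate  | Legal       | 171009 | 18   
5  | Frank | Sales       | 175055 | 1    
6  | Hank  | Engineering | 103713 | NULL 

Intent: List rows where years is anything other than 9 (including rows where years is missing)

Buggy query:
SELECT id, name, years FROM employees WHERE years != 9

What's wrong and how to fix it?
Bug: 'years != 9' is unknown when years is NULL, so NULL rows are silently excluded

Fix: Add an explicit OR years IS NULL to include the missing-value rows

Corrected query:
SELECT id, name, years FROM employees WHERE years != 9 OR years IS NULL

Result:
id | name  | years
---+-------+------
1  | Carol | 7    
2  | Bob   | 13   
4  | Kate  | 18   
5  | Frank | 1    
6  | Hank  | NULL 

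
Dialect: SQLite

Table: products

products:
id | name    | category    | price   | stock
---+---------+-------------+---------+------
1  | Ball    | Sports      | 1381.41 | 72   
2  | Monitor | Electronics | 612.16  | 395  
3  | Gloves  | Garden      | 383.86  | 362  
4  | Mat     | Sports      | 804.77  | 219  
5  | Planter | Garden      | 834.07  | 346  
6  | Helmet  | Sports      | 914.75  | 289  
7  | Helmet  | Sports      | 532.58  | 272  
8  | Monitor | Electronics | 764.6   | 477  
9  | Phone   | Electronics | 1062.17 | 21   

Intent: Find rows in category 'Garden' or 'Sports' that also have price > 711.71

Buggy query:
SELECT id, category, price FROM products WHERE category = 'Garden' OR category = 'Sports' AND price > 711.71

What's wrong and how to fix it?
Bug: AND binds tighter than OR, so this parses as category = 'Garden' OR (category = 'Sports' AND price > 711.71)

Fix: Group the OR with parentheses (or use IN), then AND the threshold

Corrected query:
SELECT id, category, price FROM products WHERE (category = 'Garden' OR category = 'Sports') AND price > 711.71

Result:
id | category | price  
---+----------+--------
1  | Sports   | 1381.41
4  | Sports   | 804.77 
5  | Garden   | 834.07 
6  | Sports   | 914.75 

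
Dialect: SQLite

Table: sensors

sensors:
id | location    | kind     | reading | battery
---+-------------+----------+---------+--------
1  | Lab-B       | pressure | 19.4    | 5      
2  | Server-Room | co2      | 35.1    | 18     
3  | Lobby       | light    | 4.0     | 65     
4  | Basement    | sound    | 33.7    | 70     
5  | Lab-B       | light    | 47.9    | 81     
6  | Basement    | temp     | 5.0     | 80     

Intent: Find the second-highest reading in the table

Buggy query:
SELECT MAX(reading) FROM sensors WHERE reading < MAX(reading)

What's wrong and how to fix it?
Bug: The inner MAX is an aggregate inside WHERE, which is not allowed

Fix: Compute the overall MAX in a subquery, then take MAX of rows below it

Corrected query:
SELECT MAX(reading) FROM sensors WHERE reading < (SELECT MAX(reading) FROM sensors)

Result:
MAX(reading)
------------
35.1        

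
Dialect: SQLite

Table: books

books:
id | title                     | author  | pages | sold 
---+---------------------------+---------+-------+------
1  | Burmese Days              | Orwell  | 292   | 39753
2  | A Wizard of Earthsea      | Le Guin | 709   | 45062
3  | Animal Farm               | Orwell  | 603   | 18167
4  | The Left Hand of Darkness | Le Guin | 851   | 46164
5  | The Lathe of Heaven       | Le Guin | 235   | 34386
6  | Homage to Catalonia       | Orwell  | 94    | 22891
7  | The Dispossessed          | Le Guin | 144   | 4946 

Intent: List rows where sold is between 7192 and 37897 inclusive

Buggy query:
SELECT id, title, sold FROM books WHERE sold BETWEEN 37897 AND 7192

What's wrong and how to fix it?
Bug: The bounds are reversed; BETWEEN a AND b requires a <= b to match anything

Fix: Swap the bounds so the smaller value comes first

Corrected query:
SELECT id, title, sold FROM books WHERE sold BETWEEN 7192 AND 37897

Result:
id | title               | sold 
---+---------------------+------
3  | Animal Farm         | 18167
5  | The Lathe of Heaven | 34386
6  | Homage to Catalonia | 22891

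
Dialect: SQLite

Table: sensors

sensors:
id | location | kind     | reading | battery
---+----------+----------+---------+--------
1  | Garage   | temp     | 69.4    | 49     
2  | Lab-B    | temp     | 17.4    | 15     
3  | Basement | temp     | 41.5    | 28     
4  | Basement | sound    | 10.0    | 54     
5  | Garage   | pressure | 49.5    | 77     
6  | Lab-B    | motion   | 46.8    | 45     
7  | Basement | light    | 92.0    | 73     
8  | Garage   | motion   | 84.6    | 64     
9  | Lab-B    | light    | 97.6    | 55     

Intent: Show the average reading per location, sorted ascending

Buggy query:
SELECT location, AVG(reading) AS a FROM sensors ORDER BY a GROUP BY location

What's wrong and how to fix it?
Bug: ORDER BY appears before GROUP BY; SQL clause order requires GROUP BY first

Fix: Move ORDER BY to the end, after GROUP BY

Corrected query:
SELECT location, AVG(reading) AS a FROM sensors GROUP BY location ORDER BY a

Result:
location | a        
---------+----------
Basement | 47.833333
Lab-B    | 53.933333
Garage   | 67.833333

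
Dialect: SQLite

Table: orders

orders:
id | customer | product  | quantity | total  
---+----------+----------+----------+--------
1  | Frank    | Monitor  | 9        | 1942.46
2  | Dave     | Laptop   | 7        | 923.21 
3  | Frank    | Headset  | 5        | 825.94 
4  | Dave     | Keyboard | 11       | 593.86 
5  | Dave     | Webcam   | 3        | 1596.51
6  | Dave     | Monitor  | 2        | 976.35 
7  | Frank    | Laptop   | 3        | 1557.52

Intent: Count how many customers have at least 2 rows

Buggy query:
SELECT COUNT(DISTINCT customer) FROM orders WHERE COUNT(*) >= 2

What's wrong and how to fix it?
Bug: WHERE filters individual rows, not groups, so a group-level COUNT is invalid there

Fix: Use a subquery that GROUPs and filters with HAVING, then count its rows

Corrected query:
SELECT COUNT(*) FROM (SELECT customer FROM orders GROUP BY customer HAVING COUNT(*) >= 2)

Result:
COUNT(*)
--------
2       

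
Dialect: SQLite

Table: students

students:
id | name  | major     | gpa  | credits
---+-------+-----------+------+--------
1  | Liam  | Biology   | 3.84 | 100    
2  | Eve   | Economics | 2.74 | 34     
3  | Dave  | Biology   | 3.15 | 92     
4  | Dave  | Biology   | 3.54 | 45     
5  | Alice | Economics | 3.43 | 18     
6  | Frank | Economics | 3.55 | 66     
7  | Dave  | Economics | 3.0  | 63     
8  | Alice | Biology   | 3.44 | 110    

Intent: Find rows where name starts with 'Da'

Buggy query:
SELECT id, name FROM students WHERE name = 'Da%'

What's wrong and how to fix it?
Bug: Wildcards only work with LIKE; '=' treats '%' as a literal character

Fix: Use LIKE for wildcard pattern matching

Corrected query:
SELECT id, name FROM students WHERE name LIKE 'Da%'

Result:
id | name
---+-----
3  | Dave
4  | Dave
7  | Dave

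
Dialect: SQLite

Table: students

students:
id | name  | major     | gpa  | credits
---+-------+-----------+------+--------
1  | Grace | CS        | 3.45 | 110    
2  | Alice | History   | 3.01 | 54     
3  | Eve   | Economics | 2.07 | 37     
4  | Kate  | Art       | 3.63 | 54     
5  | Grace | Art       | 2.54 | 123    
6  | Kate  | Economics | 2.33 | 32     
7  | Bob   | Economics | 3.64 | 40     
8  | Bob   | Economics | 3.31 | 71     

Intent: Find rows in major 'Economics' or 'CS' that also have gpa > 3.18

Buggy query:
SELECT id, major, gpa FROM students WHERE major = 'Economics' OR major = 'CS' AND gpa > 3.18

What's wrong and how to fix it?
Bug: Without parentheses, AND is evaluated before OR, so the gpa filter only applies to the 'CS' branch

Fix: Group the OR with parentheses (or use IN), then AND the threshold

Corrected query:
SELECT id, major, gpa FROM students WHERE (major = 'Economics' OR major = 'CS') AND gpa > 3.18

Result:
id | major     | gpa 
---+-----------+-----
1  | CS        | 3.45
7  | Economics | 3.64
8  | Economics | 3.31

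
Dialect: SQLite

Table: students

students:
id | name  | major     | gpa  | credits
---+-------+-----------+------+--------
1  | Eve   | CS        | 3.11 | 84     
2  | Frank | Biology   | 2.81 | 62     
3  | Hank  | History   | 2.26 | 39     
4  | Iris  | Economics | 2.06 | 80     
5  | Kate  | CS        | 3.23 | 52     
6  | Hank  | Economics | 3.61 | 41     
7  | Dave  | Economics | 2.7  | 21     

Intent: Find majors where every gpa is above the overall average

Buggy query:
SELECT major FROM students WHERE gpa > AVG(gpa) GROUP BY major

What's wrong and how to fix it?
Bug: WHERE evaluates per row before aggregation, so AVG() is unavailable

Fix: Use a subquery for AVG and a HAVING MIN(...) filter so the condition holds for every row in the group

Corrected query:
SELECT major FROM students GROUP BY major HAVING MIN(gpa) > (SELECT AVG(gpa) FROM students)

Result:
major
-----
CS   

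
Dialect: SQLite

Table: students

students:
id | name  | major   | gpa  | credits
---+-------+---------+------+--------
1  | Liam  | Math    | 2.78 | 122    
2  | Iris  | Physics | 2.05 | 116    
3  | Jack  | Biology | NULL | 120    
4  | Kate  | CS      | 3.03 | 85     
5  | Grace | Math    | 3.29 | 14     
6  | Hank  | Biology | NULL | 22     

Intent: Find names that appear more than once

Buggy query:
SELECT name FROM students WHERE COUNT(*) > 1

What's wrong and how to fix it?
Bug: WHERE can't reference COUNT(*); aggregates are computed after WHERE

Fix: GROUP BY name, then filter groups with HAVING COUNT(*) > 1

Corrected query:
SELECT name FROM students GROUP BY name HAVING COUNT(*) > 1

Result:
(no rows)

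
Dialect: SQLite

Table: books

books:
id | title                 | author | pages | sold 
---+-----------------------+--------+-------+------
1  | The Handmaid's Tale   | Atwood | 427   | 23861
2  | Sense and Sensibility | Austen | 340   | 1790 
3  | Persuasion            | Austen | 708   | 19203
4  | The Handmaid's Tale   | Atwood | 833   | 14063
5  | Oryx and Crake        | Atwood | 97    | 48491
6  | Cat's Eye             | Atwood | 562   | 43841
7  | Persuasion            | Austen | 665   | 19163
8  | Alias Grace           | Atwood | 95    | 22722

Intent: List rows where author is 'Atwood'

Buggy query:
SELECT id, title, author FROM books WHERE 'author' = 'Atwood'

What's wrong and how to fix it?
Bug: Single quotes denote string literals in SQL; the column name is being compared as a constant string

Fix: Remove the quotes around the column name (or use double quotes for an identifier)

Corrected query:
SELECT id, title, author FROM books WHERE author = 'Atwood'

Result:
id | title               | author
---+---------------------+-------
1  | The Handmaid's Tale | Atwood
4  | The Handmaid's Tale | Atwood
5  | Oryx and Crake      | Atwood
6  | Cat's Eye           | Atwood
8  | Alias Grace         | Atwood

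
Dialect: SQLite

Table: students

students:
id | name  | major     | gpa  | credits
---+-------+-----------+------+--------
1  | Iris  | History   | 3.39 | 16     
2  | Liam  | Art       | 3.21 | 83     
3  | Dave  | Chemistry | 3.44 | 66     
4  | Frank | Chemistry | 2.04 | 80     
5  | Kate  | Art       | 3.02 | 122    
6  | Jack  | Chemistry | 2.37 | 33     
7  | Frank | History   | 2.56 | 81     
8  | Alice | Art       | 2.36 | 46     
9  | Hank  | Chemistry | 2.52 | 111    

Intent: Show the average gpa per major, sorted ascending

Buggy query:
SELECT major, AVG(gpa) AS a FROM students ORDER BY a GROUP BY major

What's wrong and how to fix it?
Bug: GROUP BY must precede ORDER BY

Fix: Reorder: SELECT … FROM … GROUP BY … ORDER BY …

Corrected query:
SELECT major, AVG(gpa) AS a FROM students GROUP BY major ORDER BY a

Result:
major     | a       
----------+---------
Chemistry | 2.5925  
Art       | 2.863333
History   | 2.975   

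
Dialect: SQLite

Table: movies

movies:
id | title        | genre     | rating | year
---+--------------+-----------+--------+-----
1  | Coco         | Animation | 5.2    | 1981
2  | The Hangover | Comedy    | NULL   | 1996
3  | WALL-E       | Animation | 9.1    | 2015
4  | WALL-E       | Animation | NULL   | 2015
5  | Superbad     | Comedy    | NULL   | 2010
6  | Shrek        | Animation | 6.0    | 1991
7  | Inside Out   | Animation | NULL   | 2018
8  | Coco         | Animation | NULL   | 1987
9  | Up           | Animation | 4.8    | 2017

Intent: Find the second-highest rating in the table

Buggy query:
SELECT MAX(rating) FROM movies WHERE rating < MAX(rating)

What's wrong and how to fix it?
Bug: The inner MAX is an aggregate inside WHERE, which is not allowed

Fix: Put the inner MAX in a scalar subquery

Corrected query:
SELECT MAX(rating) FROM movies WHERE rating < (SELECT MAX(rating) FROM movies)

Result:
MAX(rating)
-----------
6          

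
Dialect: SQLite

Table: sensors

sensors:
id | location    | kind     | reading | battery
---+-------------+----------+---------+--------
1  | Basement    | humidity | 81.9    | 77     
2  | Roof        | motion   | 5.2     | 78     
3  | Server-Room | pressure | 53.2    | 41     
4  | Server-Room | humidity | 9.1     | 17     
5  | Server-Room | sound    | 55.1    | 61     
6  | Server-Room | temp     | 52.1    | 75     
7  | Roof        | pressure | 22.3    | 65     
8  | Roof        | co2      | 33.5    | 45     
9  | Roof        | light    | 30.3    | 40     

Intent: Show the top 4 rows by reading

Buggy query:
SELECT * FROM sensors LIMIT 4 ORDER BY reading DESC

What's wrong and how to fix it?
Bug: ORDER BY cannot follow LIMIT; LIMIT is the final clause

Fix: Swap the clauses: ORDER BY first, then LIMIT

Corrected query:
SELECT * FROM sensors ORDER BY reading DESC LIMIT 4

Result:
id | location    | kind     | reading | battery
---+-------------+----------+---------+--------
1  | Basement    | humidity | 81.9    | 77     
5  | Server-Room | sound    | 55.1    | 61     
3  | Server-Room | pressure | 53.2    | 41     
6  | Server-Room | temp     | 52.1    | 75     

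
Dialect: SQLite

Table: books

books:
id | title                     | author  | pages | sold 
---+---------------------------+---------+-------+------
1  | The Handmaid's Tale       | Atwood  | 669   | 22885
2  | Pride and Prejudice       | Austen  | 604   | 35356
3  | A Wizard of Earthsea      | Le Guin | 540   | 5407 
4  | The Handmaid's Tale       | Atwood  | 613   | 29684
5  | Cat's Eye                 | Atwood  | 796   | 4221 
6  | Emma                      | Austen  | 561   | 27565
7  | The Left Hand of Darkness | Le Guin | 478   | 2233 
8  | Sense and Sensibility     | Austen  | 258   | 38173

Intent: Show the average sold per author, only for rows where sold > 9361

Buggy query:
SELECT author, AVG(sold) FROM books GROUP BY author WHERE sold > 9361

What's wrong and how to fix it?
Bug: WHERE cannot follow GROUP BY

Fix: Place WHERE between FROM and GROUP BY

Corrected query:
SELECT author, AVG(sold) FROM books WHERE sold > 9361 GROUP BY author

Result:
author | AVG(sold)
-------+----------
Atwood | 26284.5  
Austen | 33698    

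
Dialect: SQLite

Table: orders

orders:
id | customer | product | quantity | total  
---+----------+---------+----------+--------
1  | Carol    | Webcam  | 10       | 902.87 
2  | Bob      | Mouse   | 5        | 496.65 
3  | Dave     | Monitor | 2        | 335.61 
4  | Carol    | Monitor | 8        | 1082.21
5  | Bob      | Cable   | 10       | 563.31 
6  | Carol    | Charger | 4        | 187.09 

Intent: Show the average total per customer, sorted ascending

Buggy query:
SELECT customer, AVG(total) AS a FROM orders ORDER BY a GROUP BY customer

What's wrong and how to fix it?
Bug: ORDER BY appears before GROUP BY; SQL clause order requires GROUP BY first

Fix: Move ORDER BY to the end, after GROUP BY

Corrected query:
SELECT customer, AVG(total) AS a FROM orders GROUP BY customer ORDER BY a

Result:
customer | a         
---------+-----------
Dave     | 335.61    
Bob      | 529.98    
Carol    | 724.056667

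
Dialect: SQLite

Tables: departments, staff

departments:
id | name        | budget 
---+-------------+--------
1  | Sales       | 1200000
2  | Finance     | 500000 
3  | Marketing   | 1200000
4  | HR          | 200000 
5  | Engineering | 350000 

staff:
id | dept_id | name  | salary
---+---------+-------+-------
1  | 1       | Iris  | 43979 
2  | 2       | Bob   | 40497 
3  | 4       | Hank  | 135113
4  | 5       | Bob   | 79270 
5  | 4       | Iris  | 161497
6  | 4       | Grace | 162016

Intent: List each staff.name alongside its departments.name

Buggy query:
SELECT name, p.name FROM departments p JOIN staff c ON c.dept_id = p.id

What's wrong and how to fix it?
Bug: 'name' exists in both joined tables, so the database can't tell which one is meant

Fix: Qualify the column with its table alias (c.name)

Corrected query:
SELECT c.name, p.name FROM departments p JOIN staff c ON c.dept_id = p.id

Result:
name  | name       
------+------------
Iris  | Sales      
Bob   | Finance    
Hank  | HR         
Bob   | Engineering
Iris  | HR         
Grace | HR         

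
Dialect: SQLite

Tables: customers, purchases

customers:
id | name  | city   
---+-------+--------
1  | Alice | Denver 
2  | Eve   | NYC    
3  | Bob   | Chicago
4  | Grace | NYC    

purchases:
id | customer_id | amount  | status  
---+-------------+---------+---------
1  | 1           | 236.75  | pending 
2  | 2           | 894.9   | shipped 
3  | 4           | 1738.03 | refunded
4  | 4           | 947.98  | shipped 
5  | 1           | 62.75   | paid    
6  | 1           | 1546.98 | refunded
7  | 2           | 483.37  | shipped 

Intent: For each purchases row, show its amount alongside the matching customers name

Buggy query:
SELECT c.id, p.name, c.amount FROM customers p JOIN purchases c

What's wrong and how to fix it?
Bug: JOIN with no ON clause produces a cartesian product; every purchases row pairs with every customers row

Fix: Add ON c.customer_id = p.id to the JOIN

Corrected query:
SELECT c.id, p.name, c.amount FROM customers p JOIN purchases c ON c.customer_id = p.id

Result:
id | name  | amount 
---+-------+--------
1  | Alice | 236.75 
2  | Eve   | 894.9  
3  | Grace | 1738.03
4  | Grace | 947.98 
5  | Alice | 62.75  
6  | Alice | 1546.98
7  | Eve   | 483.37 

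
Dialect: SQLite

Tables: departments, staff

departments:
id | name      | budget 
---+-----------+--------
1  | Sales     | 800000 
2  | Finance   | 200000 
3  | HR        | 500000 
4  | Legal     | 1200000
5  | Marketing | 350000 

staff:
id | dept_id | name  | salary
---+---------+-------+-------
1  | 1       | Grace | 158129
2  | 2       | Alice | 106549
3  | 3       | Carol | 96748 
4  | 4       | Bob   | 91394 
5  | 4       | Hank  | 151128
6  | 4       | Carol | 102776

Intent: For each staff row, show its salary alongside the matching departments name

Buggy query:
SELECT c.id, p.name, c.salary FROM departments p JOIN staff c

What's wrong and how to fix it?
Bug: Missing join condition: each staff row is matched to all departments rows instead of just its own

Fix: Add ON c.dept_id = p.id to the JOIN

Corrected query:
SELECT c.id, p.name, c.salary FROM departments p JOIN staff c ON c.dept_id = p.id

Result:
id | name    | salary
---+---------+-------
1  | Sales   | 158129
2  | Finance | 106549
3  | HR      | 96748 
4  | Legal   | 91394 
5  | Legal   | 151128
6  | Legal   | 102776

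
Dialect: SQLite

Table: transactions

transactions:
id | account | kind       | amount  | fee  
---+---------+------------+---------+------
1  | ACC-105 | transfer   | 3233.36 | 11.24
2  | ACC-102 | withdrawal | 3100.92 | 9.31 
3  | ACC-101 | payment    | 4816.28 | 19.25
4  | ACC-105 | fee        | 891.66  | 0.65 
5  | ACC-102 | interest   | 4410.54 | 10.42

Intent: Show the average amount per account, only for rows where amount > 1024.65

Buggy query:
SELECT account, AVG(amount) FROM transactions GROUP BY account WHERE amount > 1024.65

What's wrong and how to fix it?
Bug: Row-level WHERE must come before GROUP BY in the clause order

Fix: Move the WHERE clause before GROUP BY

Corrected query:
SELECT account, AVG(amount) FROM transactions WHERE amount > 1024.65 GROUP BY account

Result:
account | AVG(amount)
--------+------------
ACC-101 | 4816.28    
ACC-102 | 3755.73    
ACC-105 | 3233.36    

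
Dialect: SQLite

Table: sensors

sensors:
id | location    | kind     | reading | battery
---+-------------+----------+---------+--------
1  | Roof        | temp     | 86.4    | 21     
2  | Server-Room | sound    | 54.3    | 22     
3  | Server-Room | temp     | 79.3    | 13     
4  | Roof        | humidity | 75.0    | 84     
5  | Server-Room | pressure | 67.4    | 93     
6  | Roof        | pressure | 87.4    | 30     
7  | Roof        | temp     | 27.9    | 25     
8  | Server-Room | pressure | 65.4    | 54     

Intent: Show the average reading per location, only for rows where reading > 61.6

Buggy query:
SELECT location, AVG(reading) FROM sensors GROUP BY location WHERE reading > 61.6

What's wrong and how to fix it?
Bug: Row-level WHERE must come before GROUP BY in the clause order

Fix: Place WHERE between FROM and GROUP BY

Corrected query:
SELECT location, AVG(reading) FROM sensors WHERE reading > 61.6 GROUP BY location

Result:
location    | AVG(reading)
------------+-------------
Roof        | 82.933333   
Server-Room | 70.7        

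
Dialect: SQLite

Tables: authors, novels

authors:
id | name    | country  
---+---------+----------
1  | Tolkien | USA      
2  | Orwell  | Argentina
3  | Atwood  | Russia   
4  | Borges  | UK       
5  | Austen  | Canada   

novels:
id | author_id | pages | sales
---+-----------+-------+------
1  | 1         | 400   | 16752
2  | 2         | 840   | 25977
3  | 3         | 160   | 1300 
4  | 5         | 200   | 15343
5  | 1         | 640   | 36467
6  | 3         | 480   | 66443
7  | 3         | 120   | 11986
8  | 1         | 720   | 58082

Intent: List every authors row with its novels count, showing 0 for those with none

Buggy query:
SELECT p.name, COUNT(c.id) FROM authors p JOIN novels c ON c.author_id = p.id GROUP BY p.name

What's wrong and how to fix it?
Bug: INNER JOIN drops authors rows that have no matching novels rows

Fix: Use LEFT JOIN so parents without children still appear (COUNT(c.id) gives 0)

Corrected query:
SELECT p.name, COUNT(c.id) FROM authors p LEFT JOIN novels c ON c.author_id = p.id GROUP BY p.name

Result:
name    | COUNT(c.id)
--------+------------
Atwood  | 3          
Austen  | 1          
Borges  | 0          
Orwell  | 1          
Tolkien | 3          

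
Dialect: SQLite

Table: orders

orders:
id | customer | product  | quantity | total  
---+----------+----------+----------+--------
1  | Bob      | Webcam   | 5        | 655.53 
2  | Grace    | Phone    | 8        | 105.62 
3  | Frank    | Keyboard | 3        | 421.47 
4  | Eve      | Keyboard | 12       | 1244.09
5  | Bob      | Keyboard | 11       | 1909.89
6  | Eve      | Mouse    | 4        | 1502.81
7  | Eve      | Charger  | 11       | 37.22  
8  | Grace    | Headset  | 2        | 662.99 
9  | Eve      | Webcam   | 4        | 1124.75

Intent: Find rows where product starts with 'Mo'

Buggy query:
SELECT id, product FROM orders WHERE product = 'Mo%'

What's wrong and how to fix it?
Bug: '=' compares the literal string including the % character; pattern matching needs LIKE

Fix: Use LIKE for wildcard pattern matching

Corrected query:
SELECT id, product FROM orders WHERE product LIKE 'Mo%'

Result:
id | product
---+--------
6  | Mouse  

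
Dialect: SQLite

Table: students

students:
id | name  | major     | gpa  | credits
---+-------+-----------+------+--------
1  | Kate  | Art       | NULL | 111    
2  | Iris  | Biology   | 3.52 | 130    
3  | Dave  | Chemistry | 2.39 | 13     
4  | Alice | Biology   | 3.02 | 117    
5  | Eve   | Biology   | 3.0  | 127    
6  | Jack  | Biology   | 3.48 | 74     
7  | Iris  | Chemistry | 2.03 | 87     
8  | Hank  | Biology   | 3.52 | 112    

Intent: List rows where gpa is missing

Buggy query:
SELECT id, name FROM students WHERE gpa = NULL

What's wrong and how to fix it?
Bug: '= NULL' is always unknown in SQL three-valued logic, so no rows match

Fix: Use IS NULL to test for NULL

Corrected query:
SELECT id, name FROM students WHERE gpa IS NULL

Result:
id | name
---+-----
1  | Kate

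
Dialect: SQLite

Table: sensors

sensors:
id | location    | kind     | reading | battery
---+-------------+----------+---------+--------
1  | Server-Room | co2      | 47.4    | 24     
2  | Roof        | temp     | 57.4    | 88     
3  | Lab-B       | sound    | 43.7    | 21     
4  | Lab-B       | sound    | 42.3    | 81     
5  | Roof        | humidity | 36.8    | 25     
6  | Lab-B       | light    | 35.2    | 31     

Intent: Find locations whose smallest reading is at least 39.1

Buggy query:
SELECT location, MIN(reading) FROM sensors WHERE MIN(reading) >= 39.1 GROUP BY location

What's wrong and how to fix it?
Bug: MIN() in WHERE is a misuse of aggregate

Fix: Replace WHERE with HAVING after the GROUP BY

Corrected query:
SELECT location, MIN(reading) FROM sensors GROUP BY location HAVING MIN(reading) >= 39.1

Result:
location    | MIN(reading)
------------+-------------
Server-Room | 47.4        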